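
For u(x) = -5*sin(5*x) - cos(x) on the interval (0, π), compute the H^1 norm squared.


||u||_{H^1(0,π)}^2 = 326*π

u'(x) = sin(x) - 25*cos(5*x).
Expand u² and (u')² and integrate term by term on (0, π), using: for integers n ≥ 1, ∫_0^π sin²(nx) dx = ∫_0^π cos²(nx) dx = π/2; for n ≠ n', ∫_0^π sin(nx)sin(n'x) dx = ∫_0^π cos(nx)cos(n'x) dx = 0; and by product-to-sum, ∫_0^π sin(nx)cos(n'x) dx = ½∫_0^π [sin((n+n')x) + sin((n−n')x)] dx, which is 0 when n+n' is even and 2n/(n²−n'²) when n+n' is odd (it need not vanish on (0, π)).
  u² squared terms: (-1)²·∫cos(x)² dx = 1·π/2 = π/2;  (-5)²·∫sin(5x)² dx = 25·π/2 = 25*π/2.
  u² cross terms: 2·(-1)·(-5)·∫cos(x)·sin(5x) dx = 10·(0) = 0.
  So ∫_0^π u² dx = π/2 + 25*π/2 + 0 = 13*π.
  (u')² squared terms: (-25)²·∫cos(5x)² dx = 625·π/2 = 625*π/2;  (1)²·∫sin(x)² dx = 1·π/2 = π/2.
  (u')² cross terms: 2·(-25)·(1)·∫cos(5x)·sin(x) dx = -50·(0) = 0.
  So ∫_0^π (u')² dx = 625*π/2 + π/2 + 0 = 313*π.
||u||_{H^1}^2 = (13*π) + (313*π) = 326*π.


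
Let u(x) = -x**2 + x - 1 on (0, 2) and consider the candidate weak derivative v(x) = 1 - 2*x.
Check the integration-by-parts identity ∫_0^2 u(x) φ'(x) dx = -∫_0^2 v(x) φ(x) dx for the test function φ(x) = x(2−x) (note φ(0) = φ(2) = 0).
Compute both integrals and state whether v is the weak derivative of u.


LHS = 4/3, RHS = 4/3. Yes, v = u' weakly.

u(x) = -x**2 + x - 1, classical derivative u'(x) = 1 - 2*x.
φ(x) = x(2−x), so φ'(x) = 2 - 2*x.
Note φ(0) = φ(2) = 0, so the boundary term u·φ vanishes.
LHS = ∫_0^2 u(x) φ'(x) dx = ∫_0^2 (2*x^3 - 4*x^2 + 4*x - 2) dx. Term by term:
  ∫_0^2 2*x^3 dx = 8;  ∫_0^2 -4*x^2 dx = -32/3;  ∫_0^2 4*x dx = 8;
  ∫_0^2 -2 dx = -4.
Sum: 8 − 32/3 + 8 − 4 = 4/3.
So LHS = 4/3.
∫_0^2 v(x) φ(x) dx = ∫_0^2 (2*x^3 - 5*x^2 + 2*x) dx. Term by term:
  ∫_0^2 2*x^3 dx = 8;  ∫_0^2 -5*x^2 dx = -40/3;  ∫_0^2 2*x dx = 4.
Sum: 8 − 40/3 + 4 = -4/3.
So RHS = -∫_0^2 v(x) φ(x) dx = 4/3.
LHS = RHS, so the identity holds for this test φ.
Moreover u is smooth here and v(x) = u'(x) = 1 - 2*x pointwise, so the identity holds for every test function. Hence v is the weak derivative of u.


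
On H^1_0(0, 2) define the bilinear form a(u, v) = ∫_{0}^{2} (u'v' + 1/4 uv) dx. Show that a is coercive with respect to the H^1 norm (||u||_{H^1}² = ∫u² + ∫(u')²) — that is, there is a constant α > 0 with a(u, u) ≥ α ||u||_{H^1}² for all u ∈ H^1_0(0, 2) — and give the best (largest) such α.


α = (1 + π^2)/(4 + π^2)

Coercivity of a(·,·) on H^1_0(0, 2) means a(u, u) ≥ α ||u||_{H^1}² for every u ∈ H^1_0.
The interval has length L = 2, and Poincaré/coercivity depend only on L. Here a(u, u) = ∫(u')² + (1/4)·∫u².
Here 0 < c = 1/4 < 1. The condition a(u,u) ≥ α||u||_{H^1}² reads (1−α)∫(u')² ≥ (α−c)∫u². Any admissible α is ≤ 1 (rapidly oscillating u have ∫u²/∫(u')² → 0), and α = 1 would force 0 ≥ (1−c)∫u², impossible since c < 1; so 1−α > 0. By the sharp Poincaré inequality on H^1_0 of an interval of length L, ∫(u')² ≥ (π/L)²∫u² with equality for the first sine mode sin(π(x−x₀)/L) (x₀ the left endpoint), so the inequality holds for all u iff (1−α)(π/L)² ≥ α − c, i.e. α ≤ ((π/L)² + c)/((π/L)² + 1) = (1 + c(L/π)²)/(1 + (L/π)²). With (π/L)² = π^2/4 and c = 1/4, the largest admissible constant is α = ((π/L)² + c)/((π/L)² + 1).
Simplifying, α = (1 + π^2)/(4 + π^2).


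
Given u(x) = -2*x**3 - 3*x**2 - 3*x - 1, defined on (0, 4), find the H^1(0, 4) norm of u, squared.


||u||_{H^1}^2 = 1311656/35

The H^1 norm (squared) on an interval (0, L) is
  ||u||_{H^1}^2 = ∫_0^L u(x)^2 dx + ∫_0^L u'(x)^2 dx.
Compute u'(x) = -6*x**2 - 6*x - 3.
Then u(x)^2 = 4*x**6 + 12*x**5 + 21*x**4 + 22*x**3 + 15*x**2 + 6*x + 1 and u'(x)^2 = 36*x**4 + 72*x**3 + 72*x**2 + 36*x + 9.
Integrate each monomial from 0 to 4 using ∫_0^4 c·x^n dx = c·4^(n+1)/(n+1):
  ∫_0^4 u(x)^2 dx = ∫_0^4 (4*x^6 + 12*x^5 + 21*x^4 + 22*x^3 + 15*x^2 + 6*x + 1) dx. Term by term:
    ∫_0^4 4*x^6 dx = 65536/7;  ∫_0^4 12*x^5 dx = 8192;  ∫_0^4 21*x^4 dx = 21504/5;
    ∫_0^4 22*x^3 dx = 1408;  ∫_0^4 15*x^2 dx = 320;  ∫_0^4 6*x dx = 48;
    ∫_0^4 1 dx = 4.
  Sum: 65536/7 + 8192 + 21504/5 + 1408 + 320 + 48 + 4 = 827228/35.
  ∫_0^4 u'(x)^2 dx = ∫_0^4 (36*x^4 + 72*x^3 + 72*x^2 + 36*x + 9) dx. Term by term:
    ∫_0^4 36*x^4 dx = 36864/5;  ∫_0^4 72*x^3 dx = 4608;  ∫_0^4 72*x^2 dx = 1536;
    ∫_0^4 36*x dx = 288;  ∫_0^4 9 dx = 36.
  Sum: 36864/5 + 4608 + 1536 + 288 + 36 = 69204/5.
Adding: ||u||_{H^1}^2 = 827228/35 + 69204/5 = 1311656/35.


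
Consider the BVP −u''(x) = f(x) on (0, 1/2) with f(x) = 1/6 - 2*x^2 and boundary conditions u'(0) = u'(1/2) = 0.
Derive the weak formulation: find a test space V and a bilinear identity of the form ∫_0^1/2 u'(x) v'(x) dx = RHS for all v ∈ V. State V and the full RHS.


V = H^1(0, 1/2) (no boundary constraint on v; u is determined up to an additive constant); weak form: ∫_0^1/2 u'v' dx = ∫_0^1/2 (1/6 - 2*x^2) v dx for all v ∈ V.

Multiply both sides by a test function v and integrate from 0 to 1/2:
  ∫_0^1/2 −u''(x) v(x) dx = ∫_0^1/2 f(x) v(x) dx.
Integrate the LHS by parts once:
  ∫_0^1/2 −u'' v dx = −[u'(x) v(x)]_0^1/2 + ∫_0^1/2 u'(x) v'(x) dx.
Thus ∫_0^1/2 u'(x) v'(x) dx = ∫_0^1/2 f(x) v(x) dx + [u'(x) v(x)]_0^1/2.
Choose V so that boundary terms are either known or forced to vanish.
u has homogeneous Neumann: u'(0) = u'(1/2) = 0. So [u' v]_0^1/2 = 0·v(1/2) − 0·v(0) = 0 for any v; take V = H^1(0, 1/2).
Weak formulation: find u (satisfying any essential BC) such that ∫_0^1/2 u'(x) v'(x) dx = ∫_0^1/2 f v dx for all v ∈ V (homogeneous Neumann, so boundary terms vanish).
Substituting f(x) = 1/6 - 2*x^2, the right-hand side is ∫_0^1/2 (1/6 - 2*x^2) v dx.
Compatibility check (pure Neumann): taking v ≡ 1 ∈ V gives 0 = ∫_0^1/2 f dx + (0) − (0), i.e. ∫_0^1/2 f dx must equal u'(0) − u'(1/2) = 0. Indeed ∫_0^1/2 (1/6 - 2*x^2) dx = 0, so the data are compatible. The solution is then unique only up to an additive constant (fix it e.g. by requiring ∫_0^1/2 u dx = 0).


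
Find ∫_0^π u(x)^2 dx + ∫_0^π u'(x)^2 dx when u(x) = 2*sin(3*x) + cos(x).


||u||_{H^1(0,π)}^2 = 21*π

u'(x) = -sin(x) + 6*cos(3*x).
Expand u² and (u')² and integrate term by term on (0, π), using: for integers n ≥ 1, ∫_0^π sin²(nx) dx = ∫_0^π cos²(nx) dx = π/2; for n ≠ n', ∫_0^π sin(nx)sin(n'x) dx = ∫_0^π cos(nx)cos(n'x) dx = 0; and by product-to-sum, ∫_0^π sin(nx)cos(n'x) dx = ½∫_0^π [sin((n+n')x) + sin((n−n')x)] dx, which is 0 when n+n' is even and 2n/(n²−n'²) when n+n' is odd (it need not vanish on (0, π)).
  u² squared terms: (2)²·∫sin(3x)² dx = 4·π/2 = 2*π;  (1)²·∫cos(x)² dx = 1·π/2 = π/2.
  u² cross terms: 2·(2)·(1)·∫sin(3x)·cos(x) dx = 4·(0) = 0.
  So ∫_0^π u² dx = 2*π + π/2 + 0 = 5*π/2.
  (u')² squared terms: (-1)²·∫sin(x)² dx = 1·π/2 = π/2;  (6)²·∫cos(3x)² dx = 36·π/2 = 18*π.
  (u')² cross terms: 2·(-1)·(6)·∫sin(x)·cos(3x) dx = -12·(0) = 0.
  So ∫_0^π (u')² dx = π/2 + 18*π + 0 = 37*π/2.
||u||_{H^1}^2 = (5*π/2) + (37*π/2) = 21*π.


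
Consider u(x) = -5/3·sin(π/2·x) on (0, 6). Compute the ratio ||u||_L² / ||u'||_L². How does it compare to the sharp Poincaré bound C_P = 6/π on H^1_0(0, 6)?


||u||_L² / ||u'||_L² = 2/π < C_P = 6/π.

u(x) = -5/3·sin(π/2·x), so u'(x) = -5*π*cos(π*x/2)/6.
Writing u(x) = A·sin(kπx/L) with A = -5/3 and k = 3, use ∫_0^L sin²(kπx/L) dx = L/2 and ∫_0^L cos²(kπx/L) dx = L/2.
u² = 25/9·sin²(π/2·x) and (u')² = 25*π^2/36·cos²(π/2·x), and each of sin², cos² integrates to L/2 = 3 over (0, 6).
∫_0^6 u² dx = 25/3, so ||u||_L² = 5*sqrt(3)/3.
∫_0^6 (u')² dx = 25*π^2/12, so ||u'||_L² = 5*sqrt(3)*π/6.
Ratio ||u||_L² / ||u'||_L² = 2/π.
Sharp Poincaré constant on H^1_0(0, 6) is C_P = L/π = 6/π, achieved by sin(π/6·x).
This is the k = 3 harmonic; the ratio L/(kπ) is strictly less than C_P = L/π, consistent with the sharp inequality ||u||_L² ≤ C_P ||u'||_L².


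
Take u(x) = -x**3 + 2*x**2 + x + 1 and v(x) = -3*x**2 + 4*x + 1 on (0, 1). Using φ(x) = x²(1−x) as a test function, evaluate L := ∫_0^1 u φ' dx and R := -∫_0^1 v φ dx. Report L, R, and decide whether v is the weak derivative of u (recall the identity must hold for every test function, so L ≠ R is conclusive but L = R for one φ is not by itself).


LHS = -11/60, RHS = -11/60. Yes, v = u' weakly.

u(x) = -x**3 + 2*x**2 + x + 1, classical derivative u'(x) = -3*x**2 + 4*x + 1.
φ(x) = x²(1−x), so φ'(x) = x*(2 - 3*x).
Note φ(0) = φ(1) = 0, so the boundary term u·φ vanishes.
LHS = ∫_0^1 u(x) φ'(x) dx = ∫_0^1 (3*x^5 - 8*x^4 + x^3 - x^2 + 2*x) dx. Term by term:
  ∫_0^1 3*x^5 dx = 1/2;  ∫_0^1 -8*x^4 dx = -8/5;  ∫_0^1 x^3 dx = 1/4;
  ∫_0^1 -x^2 dx = -1/3;  ∫_0^1 2*x dx = 1.
Sum: 1/2 − 8/5 + 1/4 − 1/3 + 1 = -11/60.
So LHS = -11/60.
∫_0^1 v(x) φ(x) dx = ∫_0^1 (3*x^5 - 7*x^4 + 3*x^3 + x^2) dx. Term by term:
  ∫_0^1 3*x^5 dx = 1/2;  ∫_0^1 -7*x^4 dx = -7/5;  ∫_0^1 3*x^3 dx = 3/4;
  ∫_0^1 x^2 dx = 1/3.
Sum: 1/2 − 7/5 + 3/4 + 1/3 = 11/60.
So RHS = -∫_0^1 v(x) φ(x) dx = -11/60.
LHS = RHS, so the identity holds for this test φ.
Moreover u is smooth here and v(x) = u'(x) = -3*x**2 + 4*x + 1 pointwise, so the identity holds for every test function. Hence v is the weak derivative of u.


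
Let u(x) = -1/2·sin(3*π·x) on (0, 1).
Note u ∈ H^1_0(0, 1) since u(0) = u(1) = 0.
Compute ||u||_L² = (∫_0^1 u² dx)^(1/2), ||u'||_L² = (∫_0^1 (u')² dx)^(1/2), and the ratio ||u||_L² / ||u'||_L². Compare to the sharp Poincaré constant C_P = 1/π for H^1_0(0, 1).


||u||_L² / ||u'||_L² = 1/(3*π) < C_P = 1/π.

u(x) = -1/2·sin(3*π·x), so u'(x) = -3*π*cos(3*π*x)/2.
Writing u(x) = A·sin(kπx/L) with A = -1/2 and k = 3, use ∫_0^L sin²(kπx/L) dx = L/2 and ∫_0^L cos²(kπx/L) dx = L/2.
u² = 1/4·sin²(3*π·x) and (u')² = 9*π^2/4·cos²(3*π·x), and each of sin², cos² integrates to L/2 = 1/2 over (0, 1).
∫_0^1 u² dx = 1/8, so ||u||_L² = sqrt(2)/4.
∫_0^1 (u')² dx = 9*π^2/8, so ||u'||_L² = 3*sqrt(2)*π/4.
Ratio ||u||_L² / ||u'||_L² = 1/(3*π).
Sharp Poincaré constant on H^1_0(0, 1) is C_P = L/π = 1/π, achieved by sin(π·x).
This is the k = 3 harmonic; the ratio L/(kπ) is strictly less than C_P = L/π, consistent with the sharp inequality ||u||_L² ≤ C_P ||u'||_L².


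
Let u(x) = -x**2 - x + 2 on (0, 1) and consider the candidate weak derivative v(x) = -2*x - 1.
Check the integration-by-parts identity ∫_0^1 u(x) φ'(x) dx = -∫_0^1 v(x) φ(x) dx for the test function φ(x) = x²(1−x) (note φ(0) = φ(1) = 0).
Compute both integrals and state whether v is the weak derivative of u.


LHS = 11/60, RHS = 11/60. Yes, v = u' weakly.

u(x) = -x**2 - x + 2, classical derivative u'(x) = -2*x - 1.
φ(x) = x²(1−x), so φ'(x) = x*(2 - 3*x).
Note φ(0) = φ(1) = 0, so the boundary term u·φ vanishes.
LHS = ∫_0^1 u(x) φ'(x) dx = ∫_0^1 (3*x^4 + x^3 - 8*x^2 + 4*x) dx. Term by term:
  ∫_0^1 3*x^4 dx = 3/5;  ∫_0^1 x^3 dx = 1/4;  ∫_0^1 -8*x^2 dx = -8/3;
  ∫_0^1 4*x dx = 2.
Sum: 3/5 + 1/4 − 8/3 + 2 = 11/60.
So LHS = 11/60.
∫_0^1 v(x) φ(x) dx = ∫_0^1 (2*x^4 - x^3 - x^2) dx. Term by term:
  ∫_0^1 2*x^4 dx = 2/5;  ∫_0^1 -x^3 dx = -1/4;  ∫_0^1 -x^2 dx = -1/3.
Sum: 2/5 − 1/4 − 1/3 = -11/60.
So RHS = -∫_0^1 v(x) φ(x) dx = 11/60.
LHS = RHS, so the identity holds for this test φ.
Moreover u is smooth here and v(x) = u'(x) = -2*x - 1 pointwise, so the identity holds for every test function. Hence v is the weak derivative of u.


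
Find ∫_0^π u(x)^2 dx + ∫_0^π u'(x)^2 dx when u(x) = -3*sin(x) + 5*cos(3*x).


||u||_{H^1(0,π)}^2 = 134*π

u'(x) = -15*sin(3*x) - 3*cos(x).
Expand u² and (u')² and integrate term by term on (0, π), using: for integers n ≥ 1, ∫_0^π sin²(nx) dx = ∫_0^π cos²(nx) dx = π/2; for n ≠ n', ∫_0^π sin(nx)sin(n'x) dx = ∫_0^π cos(nx)cos(n'x) dx = 0; and by product-to-sum, ∫_0^π sin(nx)cos(n'x) dx = ½∫_0^π [sin((n+n')x) + sin((n−n')x)] dx, which is 0 when n+n' is even and 2n/(n²−n'²) when n+n' is odd (it need not vanish on (0, π)).
  u² squared terms: (-3)²·∫sin(x)² dx = 9·π/2 = 9*π/2;  (5)²·∫cos(3x)² dx = 25·π/2 = 25*π/2.
  u² cross terms: 2·(-3)·(5)·∫sin(x)·cos(3x) dx = -30·(0) = 0.
  So ∫_0^π u² dx = 9*π/2 + 25*π/2 + 0 = 17*π.
  (u')² squared terms: (-15)²·∫sin(3x)² dx = 225·π/2 = 225*π/2;  (-3)²·∫cos(x)² dx = 9·π/2 = 9*π/2.
  (u')² cross terms: 2·(-15)·(-3)·∫sin(3x)·cos(x) dx = 90·(0) = 0.
  So ∫_0^π (u')² dx = 225*π/2 + 9*π/2 + 0 = 117*π.
||u||_{H^1}^2 = (17*π) + (117*π) = 134*π.


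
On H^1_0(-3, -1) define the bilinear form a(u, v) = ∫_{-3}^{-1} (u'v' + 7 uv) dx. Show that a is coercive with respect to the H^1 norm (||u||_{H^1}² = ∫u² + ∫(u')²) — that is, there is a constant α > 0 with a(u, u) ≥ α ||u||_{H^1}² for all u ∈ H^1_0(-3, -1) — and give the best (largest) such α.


α = 1

Coercivity of a(·,·) on H^1_0(-3, -1) means a(u, u) ≥ α ||u||_{H^1}² for every u ∈ H^1_0.
The interval has length L = 2, and Poincaré/coercivity depend only on L. Here a(u, u) = ∫(u')² + (7)·∫u².
Here c = 7 ≥ 1, so a(u,u) = ∫(u')² + c∫u² ≥ ∫(u')² + ∫u² = ||u||_{H^1}², i.e. α = 1 works. No larger α is possible: a(u,u) ≥ α||u||_{H^1}² means (1−α)∫(u')² ≥ (α−c)∫u², and for the modes u_n = sin(nπ(x−x₀)/L) (x₀ the left endpoint) one has ∫u_n²/∫(u_n')² = (L/(nπ))² → 0, so a(u_n,u_n)/||u_n||_{H^1}² → 1. Hence the optimal constant is α = 1.
Therefore α = 1.


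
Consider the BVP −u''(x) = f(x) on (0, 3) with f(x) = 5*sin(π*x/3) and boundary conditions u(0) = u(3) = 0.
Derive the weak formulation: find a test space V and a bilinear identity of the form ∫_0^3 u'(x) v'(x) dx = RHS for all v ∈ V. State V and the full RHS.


V = H^1_0(0, 3) (so v(0) = v(3) = 0); weak form: ∫_0^3 u'v' dx = ∫_0^3 (5*sin(π*x/3)) v dx for all v ∈ V.

Multiply both sides by a test function v and integrate from 0 to 3:
  ∫_0^3 −u''(x) v(x) dx = ∫_0^3 f(x) v(x) dx.
Integrate the LHS by parts once:
  ∫_0^3 −u'' v dx = −[u'(x) v(x)]_0^3 + ∫_0^3 u'(x) v'(x) dx.
Thus ∫_0^3 u'(x) v'(x) dx = ∫_0^3 f(x) v(x) dx + [u'(x) v(x)]_0^3.
Choose V so that boundary terms are either known or forced to vanish.
u is Dirichlet: u(0) = u(3) = 0. Let V = H^1_0(0, 3); then v(0) = v(3) = 0, and [u' v]_0^3 = 0.
Weak formulation: find u (satisfying any essential BC) such that ∫_0^3 u'(x) v'(x) dx = ∫_0^3 f v dx for all v ∈ V.
Substituting f(x) = 5*sin(π*x/3), the right-hand side is ∫_0^3 (5*sin(π*x/3)) v dx.


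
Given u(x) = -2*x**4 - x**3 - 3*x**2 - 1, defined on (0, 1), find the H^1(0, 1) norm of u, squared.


||u||_{H^1}^2 = 3107/45

The H^1 norm (squared) on an interval (0, L) is
  ||u||_{H^1}^2 = ∫_0^L u(x)^2 dx + ∫_0^L u'(x)^2 dx.
Compute u'(x) = -8*x**3 - 3*x**2 - 6*x.
Then u(x)^2 = 4*x**8 + 4*x**7 + 13*x**6 + 6*x**5 + 13*x**4 + 2*x**3 + 6*x**2 + 1 and u'(x)^2 = 64*x**6 + 48*x**5 + 105*x**4 + 36*x**3 + 36*x**2.
Integrate each monomial from 0 to 1 using ∫_0^1 c·x^n dx = c·1^(n+1)/(n+1):
  ∫_0^1 u(x)^2 dx = ∫_0^1 (4*x^8 + 4*x^7 + 13*x^6 + 6*x^5 + 13*x^4 + 2*x^3 + 6*x^2 + 1) dx. Term by term:
    ∫_0^1 4*x^8 dx = 4/9;  ∫_0^1 4*x^7 dx = 1/2;  ∫_0^1 13*x^6 dx = 13/7;
    ∫_0^1 6*x^5 dx = 1;  ∫_0^1 13*x^4 dx = 13/5;  ∫_0^1 2*x^3 dx = 1/2;
    ∫_0^1 6*x^2 dx = 2;  ∫_0^1 1 dx = 1.
  Sum: 4/9 + 1/2 + 13/7 + 1 + 13/5 + 1/2 + 2 + 1 = 3119/315.
  ∫_0^1 u'(x)^2 dx = ∫_0^1 (64*x^6 + 48*x^5 + 105*x^4 + 36*x^3 + 36*x^2) dx. Term by term:
    ∫_0^1 64*x^6 dx = 64/7;  ∫_0^1 48*x^5 dx = 8;  ∫_0^1 105*x^4 dx = 21;
    ∫_0^1 36*x^3 dx = 9;  ∫_0^1 36*x^2 dx = 12.
  Sum: 64/7 + 8 + 21 + 9 + 12 = 414/7.
Adding: ||u||_{H^1}^2 = 3119/315 + 414/7 = 3107/45.


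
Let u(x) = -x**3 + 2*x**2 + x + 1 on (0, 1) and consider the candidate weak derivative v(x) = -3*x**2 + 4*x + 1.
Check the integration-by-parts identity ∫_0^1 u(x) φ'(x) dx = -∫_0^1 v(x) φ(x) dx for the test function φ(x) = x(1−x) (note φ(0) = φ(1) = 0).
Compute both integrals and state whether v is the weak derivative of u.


LHS = -7/20, RHS = -7/20. Yes, v = u' weakly.

u(x) = -x**3 + 2*x**2 + x + 1, classical derivative u'(x) = -3*x**2 + 4*x + 1.
φ(x) = x(1−x), so φ'(x) = 1 - 2*x.
Note φ(0) = φ(1) = 0, so the boundary term u·φ vanishes.
LHS = ∫_0^1 u(x) φ'(x) dx = ∫_0^1 (2*x^4 - 5*x^3 - x + 1) dx. Term by term:
  ∫_0^1 2*x^4 dx = 2/5;  ∫_0^1 -5*x^3 dx = -5/4;  ∫_0^1 -x dx = -1/2;
  ∫_0^1 1 dx = 1.
Sum: 2/5 − 5/4 − 1/2 + 1 = -7/20.
So LHS = -7/20.
∫_0^1 v(x) φ(x) dx = ∫_0^1 (3*x^4 - 7*x^3 + 3*x^2 + x) dx. Term by term:
  ∫_0^1 3*x^4 dx = 3/5;  ∫_0^1 -7*x^3 dx = -7/4;  ∫_0^1 3*x^2 dx = 1;
  ∫_0^1 x dx = 1/2.
Sum: 3/5 − 7/4 + 1 + 1/2 = 7/20.
So RHS = -∫_0^1 v(x) φ(x) dx = -7/20.
LHS = RHS, so the identity holds for this test φ.
Moreover u is smooth here and v(x) = u'(x) = -3*x**2 + 4*x + 1 pointwise, so the identity holds for every test function. Hence v is the weak derivative of u.


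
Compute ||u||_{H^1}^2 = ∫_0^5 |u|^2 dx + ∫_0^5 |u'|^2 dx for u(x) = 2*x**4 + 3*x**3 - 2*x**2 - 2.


||u||_{H^1}^2 = 317420395/126

The H^1 norm (squared) on an interval (0, L) is
  ||u||_{H^1}^2 = ∫_0^L u(x)^2 dx + ∫_0^L u'(x)^2 dx.
Compute u'(x) = 8*x**3 + 9*x**2 - 4*x.
Then u(x)^2 = 4*x**8 + 12*x**7 + x**6 - 12*x**5 - 4*x**4 - 12*x**3 + 8*x**2 + 4 and u'(x)^2 = 64*x**6 + 144*x**5 + 17*x**4 - 72*x**3 + 16*x**2.
Integrate each monomial from 0 to 5 using ∫_0^5 c·x^n dx = c·5^(n+1)/(n+1):
  ∫_0^5 u(x)^2 dx = ∫_0^5 (4*x^8 + 12*x^7 + x^6 - 12*x^5 - 4*x^4 - 12*x^3 + 8*x^2 + 4) dx. Term by term:
    ∫_0^5 4*x^8 dx = 7812500/9;  ∫_0^5 12*x^7 dx = 1171875/2;  ∫_0^5 x^6 dx = 78125/7;
    ∫_0^5 -12*x^5 dx = -31250;  ∫_0^5 -4*x^4 dx = -2500;  ∫_0^5 -12*x^3 dx = -1875;
    ∫_0^5 8*x^2 dx = 1000/3;  ∫_0^5 4 dx = 20.
  Sum: 7812500/9 + 1171875/2 + 78125/7 − 31250 − 2500 − 1875 + 1000/3 + 20 = 180165145/126.
  ∫_0^5 u'(x)^2 dx = ∫_0^5 (64*x^6 + 144*x^5 + 17*x^4 - 72*x^3 + 16*x^2) dx. Term by term:
    ∫_0^5 64*x^6 dx = 5000000/7;  ∫_0^5 144*x^5 dx = 375000;  ∫_0^5 17*x^4 dx = 10625;
    ∫_0^5 -72*x^3 dx = -11250;  ∫_0^5 16*x^2 dx = 2000/3.
  Sum: 5000000/7 + 375000 + 10625 − 11250 + 2000/3 = 22875875/21.
Adding: ||u||_{H^1}^2 = 180165145/126 + 22875875/21 = 317420395/126.


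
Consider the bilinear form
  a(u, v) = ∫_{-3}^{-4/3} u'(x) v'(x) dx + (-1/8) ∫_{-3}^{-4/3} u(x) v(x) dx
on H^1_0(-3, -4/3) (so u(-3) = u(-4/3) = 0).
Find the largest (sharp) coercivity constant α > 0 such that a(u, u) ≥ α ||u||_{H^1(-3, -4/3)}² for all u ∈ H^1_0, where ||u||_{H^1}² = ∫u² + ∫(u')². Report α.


α = (-25 + 72*π^2)/(8*(25 + 9*π^2))

Coercivity of a(·,·) on H^1_0(-3, -4/3) means a(u, u) ≥ α ||u||_{H^1}² for every u ∈ H^1_0.
The interval has length L = 5/3, and Poincaré/coercivity depend only on L. Here a(u, u) = ∫(u')² + (-1/8)·∫u².
Here c = -1/8 < 0 with |c| < (π/L)² = 9*π^2/25, so coercivity still holds. The condition a(u,u) ≥ α||u||_{H^1}² reads (1−α)∫(u')² ≥ (α−c)∫u². Any admissible α is ≤ 1 (rapidly oscillating u have ∫u²/∫(u')² → 0), and α = 1 would force 0 ≥ (1−c)∫u², impossible since c < 1; so 1−α > 0. By the sharp Poincaré inequality on H^1_0 of an interval of length L, ∫(u')² ≥ (π/L)²∫u² with equality for the first sine mode sin(π(x−x₀)/L) (x₀ the left endpoint), so the inequality holds for all u iff (1−α)(π/L)² ≥ α − c, i.e. α ≤ ((π/L)² + c)/((π/L)² + 1) = (1 + c(L/π)²)/(1 + (L/π)²). (Direct route, valid since c ≤ 0: Poincaré gives c∫u² ≥ c(L/π)²∫(u')², so a(u,u) ≥ (1 + c(L/π)²)∫(u')², while ||u||_{H^1}² ≤ (1 + (L/π)²)∫(u')²; dividing yields the same α.) With (π/L)² = 9*π^2/25 and c = -1/8, the largest admissible constant is α = ((π/L)² + c)/((π/L)² + 1).
Simplifying, α = (-25 + 72*π^2)/(8*(25 + 9*π^2)).


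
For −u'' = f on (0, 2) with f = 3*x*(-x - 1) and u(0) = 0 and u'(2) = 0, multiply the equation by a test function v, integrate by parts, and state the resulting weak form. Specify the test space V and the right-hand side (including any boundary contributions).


V = {v ∈ H^1(0, 2) : v(0) = 0} (test functions vanish at x = 0 where u is specified); weak form: ∫_0^2 u'v' dx = ∫_0^2 (3*x*(-x - 1)) v dx for all v ∈ V.

Multiply both sides by a test function v and integrate from 0 to 2:
  ∫_0^2 −u''(x) v(x) dx = ∫_0^2 f(x) v(x) dx.
Integrate the LHS by parts once:
  ∫_0^2 −u'' v dx = −[u'(x) v(x)]_0^2 + ∫_0^2 u'(x) v'(x) dx.
Thus ∫_0^2 u'(x) v'(x) dx = ∫_0^2 f(x) v(x) dx + [u'(x) v(x)]_0^2.
Choose V so that boundary terms are either known or forced to vanish.
Mixed BC: u(0) = 0 (Dirichlet) and u'(2) = 0 (Neumann). Define V = {v ∈ H^1(0, 2) : v(0) = 0}. Then [u' v]_0^2 = u'(2)·v(2) − u'(0)·0 = 0.
Weak formulation: find u (satisfying any essential BC) such that ∫_0^2 u'(x) v'(x) dx = ∫_0^2 f v dx for all v ∈ V (Dirichlet at 0 absorbed into V; the Neumann datum at x = 2 is zero, so no boundary term remains).
Substituting f(x) = 3*x*(-x - 1), the right-hand side is ∫_0^2 (3*x*(-x - 1)) v dx.


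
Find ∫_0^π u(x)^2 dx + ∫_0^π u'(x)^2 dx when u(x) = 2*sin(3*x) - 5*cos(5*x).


||u||_{H^1(0,π)}^2 = 345*π

u'(x) = 25*sin(5*x) + 6*cos(3*x).
Expand u² and (u')² and integrate term by term on (0, π), using: for integers n ≥ 1, ∫_0^π sin²(nx) dx = ∫_0^π cos²(nx) dx = π/2; for n ≠ n', ∫_0^π sin(nx)sin(n'x) dx = ∫_0^π cos(nx)cos(n'x) dx = 0; and by product-to-sum, ∫_0^π sin(nx)cos(n'x) dx = ½∫_0^π [sin((n+n')x) + sin((n−n')x)] dx, which is 0 when n+n' is even and 2n/(n²−n'²) when n+n' is odd (it need not vanish on (0, π)).
  u² squared terms: (-5)²·∫cos(5x)² dx = 25·π/2 = 25*π/2;  (2)²·∫sin(3x)² dx = 4·π/2 = 2*π.
  u² cross terms: 2·(-5)·(2)·∫cos(5x)·sin(3x) dx = -20·(0) = 0.
  So ∫_0^π u² dx = 25*π/2 + 2*π + 0 = 29*π/2.
  (u')² squared terms: (6)²·∫cos(3x)² dx = 36·π/2 = 18*π;  (25)²·∫sin(5x)² dx = 625·π/2 = 625*π/2.
  (u')² cross terms: 2·(6)·(25)·∫cos(3x)·sin(5x) dx = 300·(0) = 0.
  So ∫_0^π (u')² dx = 18*π + 625*π/2 + 0 = 661*π/2.
||u||_{H^1}^2 = (29*π/2) + (661*π/2) = 345*π.


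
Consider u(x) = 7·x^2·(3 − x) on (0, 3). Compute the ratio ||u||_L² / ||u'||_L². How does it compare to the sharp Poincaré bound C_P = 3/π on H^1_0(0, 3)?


||u||_L² / ||u'||_L² = 3*sqrt(14)/14 < C_P = 3/π.

u(x) = 7·x^2·(3 − x), so u'(x) = 21*x*(2 - x).
u(x) = 7·x^2·(3 − x) vanishes at x = 0 and x = 3, so u ∈ H^1_0(0, 3). Differentiate via the product rule and integrate the resulting polynomials term by term.
  ∫_0^3 u² dx = ∫_0^3 (49*x^6 - 294*x^5 + 441*x^4) dx. Term by term:
    ∫_0^3 49*x^6 dx = 15309;  ∫_0^3 -294*x^5 dx = -35721;  ∫_0^3 441*x^4 dx = 107163/5.
  Sum: 15309 − 35721 + 107163/5 = 5103/5.
  ∫_0^3 (u')² dx = ∫_0^3 (441*x^4 - 1764*x^3 + 1764*x^2) dx. Term by term:
    ∫_0^3 441*x^4 dx = 107163/5;  ∫_0^3 -1764*x^3 dx = -35721;  ∫_0^3 1764*x^2 dx = 15876.
  Sum: 107163/5 − 35721 + 15876 = 7938/5.
∫_0^3 u² dx = 5103/5, so ||u||_L² = 27*sqrt(35)/5.
∫_0^3 (u')² dx = 7938/5, so ||u'||_L² = 63*sqrt(10)/5.
Ratio ||u||_L² / ||u'||_L² = 3*sqrt(14)/14.
Sharp Poincaré constant on H^1_0(0, 3) is C_P = L/π = 3/π, achieved by sin(π/3·x).
A polynomial bump cannot attain the sharp Poincaré constant (only the first sine eigenfunction does), so the ratio is strictly less than C_P, consistent with ||u||_L² ≤ C_P ||u'||_L².


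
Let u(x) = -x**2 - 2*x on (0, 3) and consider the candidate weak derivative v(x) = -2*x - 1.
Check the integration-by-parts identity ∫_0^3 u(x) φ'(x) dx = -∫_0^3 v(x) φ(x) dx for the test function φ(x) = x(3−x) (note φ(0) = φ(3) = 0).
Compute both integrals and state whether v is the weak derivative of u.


LHS = 45/2, RHS = 18. No, v is not the weak derivative of u.

u(x) = -x**2 - 2*x, classical derivative u'(x) = -2*x - 2.
φ(x) = x(3−x), so φ'(x) = 3 - 2*x.
Note φ(0) = φ(3) = 0, so the boundary term u·φ vanishes.
LHS = ∫_0^3 u(x) φ'(x) dx = ∫_0^3 (2*x^3 + x^2 - 6*x) dx. Term by term:
  ∫_0^3 2*x^3 dx = 81/2;  ∫_0^3 x^2 dx = 9;  ∫_0^3 -6*x dx = -27.
Sum: 81/2 + 9 − 27 = 45/2.
So LHS = 45/2.
∫_0^3 v(x) φ(x) dx = ∫_0^3 (2*x^3 - 5*x^2 - 3*x) dx. Term by term:
  ∫_0^3 2*x^3 dx = 81/2;  ∫_0^3 -5*x^2 dx = -45;  ∫_0^3 -3*x dx = -27/2.
Sum: 81/2 − 45 − 27/2 = -18.
So RHS = -∫_0^3 v(x) φ(x) dx = 18.
LHS − RHS = 9/2 ≠ 0, so the identity fails.
(For a valid weak derivative the identity must hold for EVERY test function, in particular this one. The failure shows v is NOT the weak derivative of u.)
Correct weak derivative would be u'(x) = -2*x - 2.


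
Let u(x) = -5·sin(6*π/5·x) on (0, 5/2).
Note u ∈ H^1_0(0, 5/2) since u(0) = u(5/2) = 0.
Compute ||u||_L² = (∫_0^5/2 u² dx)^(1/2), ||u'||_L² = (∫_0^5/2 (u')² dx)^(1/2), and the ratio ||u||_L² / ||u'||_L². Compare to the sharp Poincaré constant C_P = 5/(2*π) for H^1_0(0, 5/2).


||u||_L² / ||u'||_L² = 5/(6*π) < C_P = 5/(2*π).

u(x) = -5·sin(6*π/5·x), so u'(x) = -6*π*cos(6*π*x/5).
Writing u(x) = A·sin(kπx/L) with A = -5 and k = 3, use ∫_0^L sin²(kπx/L) dx = L/2 and ∫_0^L cos²(kπx/L) dx = L/2.
u² = 25·sin²(6*π/5·x) and (u')² = 36*π^2·cos²(6*π/5·x), and each of sin², cos² integrates to L/2 = 5/4 over (0, 5/2).
∫_0^5/2 u² dx = 125/4, so ||u||_L² = 5*sqrt(5)/2.
∫_0^5/2 (u')² dx = 45*π^2, so ||u'||_L² = 3*sqrt(5)*π.
Ratio ||u||_L² / ||u'||_L² = 5/(6*π).
Sharp Poincaré constant on H^1_0(0, 5/2) is C_P = L/π = 5/(2*π), achieved by sin(2*π/5·x).
This is the k = 3 harmonic; the ratio L/(kπ) is strictly less than C_P = L/π, consistent with the sharp inequality ||u||_L² ≤ C_P ||u'||_L².


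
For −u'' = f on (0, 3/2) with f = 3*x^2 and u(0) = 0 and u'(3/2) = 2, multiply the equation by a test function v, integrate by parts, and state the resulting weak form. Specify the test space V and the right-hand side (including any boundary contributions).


V = {v ∈ H^1(0, 3/2) : v(0) = 0} (test functions vanish at x = 0 where u is specified); weak form: ∫_0^3/2 u'v' dx = ∫_0^3/2 (3*x^2) v dx + 2·v(3/2) for all v ∈ V.

Multiply both sides by a test function v and integrate from 0 to 3/2:
  ∫_0^3/2 −u''(x) v(x) dx = ∫_0^3/2 f(x) v(x) dx.
Integrate the LHS by parts once:
  ∫_0^3/2 −u'' v dx = −[u'(x) v(x)]_0^3/2 + ∫_0^3/2 u'(x) v'(x) dx.
Thus ∫_0^3/2 u'(x) v'(x) dx = ∫_0^3/2 f(x) v(x) dx + [u'(x) v(x)]_0^3/2.
Choose V so that boundary terms are either known or forced to vanish.
Mixed BC: u(0) = 0 (Dirichlet) and u'(3/2) = 2 (Neumann). Define V = {v ∈ H^1(0, 3/2) : v(0) = 0}. Then [u' v]_0^3/2 = u'(3/2)·v(3/2) − u'(0)·0 = 2·v(3/2).
Weak formulation: find u (satisfying any essential BC) such that ∫_0^3/2 u'(x) v'(x) dx = ∫_0^3/2 f v dx + 2·v(3/2) for all v ∈ V (Dirichlet at 0 absorbed into V; Neumann datum at x = 3/2 contributes the boundary term).
Substituting f(x) = 3*x^2, the right-hand side is ∫_0^3/2 (3*x^2) v dx + 2·v(3/2).


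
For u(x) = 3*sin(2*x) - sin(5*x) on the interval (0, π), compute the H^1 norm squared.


||u||_{H^1(0,π)}^2 = 71*π/2

u'(x) = 6*cos(2*x) - 5*cos(5*x).
Expand u² and (u')² and integrate term by term on (0, π), using: for integers n ≥ 1, ∫_0^π sin²(nx) dx = ∫_0^π cos²(nx) dx = π/2; for n ≠ n', ∫_0^π sin(nx)sin(n'x) dx = ∫_0^π cos(nx)cos(n'x) dx = 0; and by product-to-sum, ∫_0^π sin(nx)cos(n'x) dx = ½∫_0^π [sin((n+n')x) + sin((n−n')x)] dx, which is 0 when n+n' is even and 2n/(n²−n'²) when n+n' is odd (it need not vanish on (0, π)).
  u² squared terms: (-1)²·∫sin(5x)² dx = 1·π/2 = π/2;  (3)²·∫sin(2x)² dx = 9·π/2 = 9*π/2.
  u² cross terms: 2·(-1)·(3)·∫sin(5x)·sin(2x) dx = -6·(0) = 0.
  So ∫_0^π u² dx = π/2 + 9*π/2 + 0 = 5*π.
  (u')² squared terms: (-5)²·∫cos(5x)² dx = 25·π/2 = 25*π/2;  (6)²·∫cos(2x)² dx = 36·π/2 = 18*π.
  (u')² cross terms: 2·(-5)·(6)·∫cos(5x)·cos(2x) dx = -60·(0) = 0.
  So ∫_0^π (u')² dx = 25*π/2 + 18*π + 0 = 61*π/2.
||u||_{H^1}^2 = (5*π) + (61*π/2) = 71*π/2.


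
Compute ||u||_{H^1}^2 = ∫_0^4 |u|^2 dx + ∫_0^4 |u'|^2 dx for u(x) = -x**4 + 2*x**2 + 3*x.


||u||_{H^1}^2 = 14923724/315

The H^1 norm (squared) on an interval (0, L) is
  ||u||_{H^1}^2 = ∫_0^L u(x)^2 dx + ∫_0^L u'(x)^2 dx.
Compute u'(x) = -4*x**3 + 4*x + 3.
Then u(x)^2 = x**8 - 4*x**6 - 6*x**5 + 4*x**4 + 12*x**3 + 9*x**2 and u'(x)^2 = 16*x**6 - 32*x**4 - 24*x**3 + 16*x**2 + 24*x + 9.
Integrate each monomial from 0 to 4 using ∫_0^4 c·x^n dx = c·4^(n+1)/(n+1):
  ∫_0^4 u(x)^2 dx = ∫_0^4 (x^8 - 4*x^6 - 6*x^5 + 4*x^4 + 12*x^3 + 9*x^2) dx. Term by term:
    ∫_0^4 x^8 dx = 262144/9;  ∫_0^4 -4*x^6 dx = -65536/7;  ∫_0^4 -6*x^5 dx = -4096;
    ∫_0^4 4*x^4 dx = 4096/5;  ∫_0^4 12*x^3 dx = 768;  ∫_0^4 9*x^2 dx = 192.
  Sum: 262144/9 − 65536/7 − 4096 + 4096/5 + 768 + 192 = 5496128/315.
  ∫_0^4 u'(x)^2 dx = ∫_0^4 (16*x^6 - 32*x^4 - 24*x^3 + 16*x^2 + 24*x + 9) dx. Term by term:
    ∫_0^4 16*x^6 dx = 262144/7;  ∫_0^4 -32*x^4 dx = -32768/5;  ∫_0^4 -24*x^3 dx = -1536;
    ∫_0^4 16*x^2 dx = 1024/3;  ∫_0^4 24*x dx = 192;  ∫_0^4 9 dx = 36.
  Sum: 262144/7 − 32768/5 − 1536 + 1024/3 + 192 + 36 = 3142532/105.
Adding: ||u||_{H^1}^2 = 5496128/315 + 3142532/105 = 14923724/315.


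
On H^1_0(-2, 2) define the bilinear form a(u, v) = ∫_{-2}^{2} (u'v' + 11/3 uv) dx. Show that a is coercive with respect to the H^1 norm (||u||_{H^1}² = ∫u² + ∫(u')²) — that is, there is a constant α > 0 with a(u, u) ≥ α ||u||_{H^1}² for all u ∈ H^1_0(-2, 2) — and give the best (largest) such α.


α = 1

Coercivity of a(·,·) on H^1_0(-2, 2) means a(u, u) ≥ α ||u||_{H^1}² for every u ∈ H^1_0.
The interval has length L = 4, and Poincaré/coercivity depend only on L. Here a(u, u) = ∫(u')² + (11/3)·∫u².
Here c = 11/3 ≥ 1, so a(u,u) = ∫(u')² + c∫u² ≥ ∫(u')² + ∫u² = ||u||_{H^1}², i.e. α = 1 works. No larger α is possible: a(u,u) ≥ α||u||_{H^1}² means (1−α)∫(u')² ≥ (α−c)∫u², and for the modes u_n = sin(nπ(x−x₀)/L) (x₀ the left endpoint) one has ∫u_n²/∫(u_n')² = (L/(nπ))² → 0, so a(u_n,u_n)/||u_n||_{H^1}² → 1. Hence the optimal constant is α = 1.
Therefore α = 1.


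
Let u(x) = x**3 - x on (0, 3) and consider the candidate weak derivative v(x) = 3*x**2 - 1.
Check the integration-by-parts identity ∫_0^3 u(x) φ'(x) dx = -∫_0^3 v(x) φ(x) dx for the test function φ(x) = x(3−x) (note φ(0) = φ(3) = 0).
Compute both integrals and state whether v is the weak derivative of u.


LHS = -639/20, RHS = -639/20. Yes, v = u' weakly.

u(x) = x**3 - x, classical derivative u'(x) = 3*x**2 - 1.
φ(x) = x(3−x), so φ'(x) = 3 - 2*x.
Note φ(0) = φ(3) = 0, so the boundary term u·φ vanishes.
LHS = ∫_0^3 u(x) φ'(x) dx = ∫_0^3 (-2*x^4 + 3*x^3 + 2*x^2 - 3*x) dx. Term by term:
  ∫_0^3 -2*x^4 dx = -486/5;  ∫_0^3 3*x^3 dx = 243/4;  ∫_0^3 2*x^2 dx = 18;
  ∫_0^3 -3*x dx = -27/2.
Sum: -486/5 + 243/4 + 18 − 27/2 = -639/20.
So LHS = -639/20.
∫_0^3 v(x) φ(x) dx = ∫_0^3 (-3*x^4 + 9*x^3 + x^2 - 3*x) dx. Term by term:
  ∫_0^3 -3*x^4 dx = -729/5;  ∫_0^3 9*x^3 dx = 729/4;  ∫_0^3 x^2 dx = 9;
  ∫_0^3 -3*x dx = -27/2.
Sum: -729/5 + 729/4 + 9 − 27/2 = 639/20.
So RHS = -∫_0^3 v(x) φ(x) dx = -639/20.
LHS = RHS, so the identity holds for this test φ.
Moreover u is smooth here and v(x) = u'(x) = 3*x**2 - 1 pointwise, so the identity holds for every test function. Hence v is the weak derivative of u.


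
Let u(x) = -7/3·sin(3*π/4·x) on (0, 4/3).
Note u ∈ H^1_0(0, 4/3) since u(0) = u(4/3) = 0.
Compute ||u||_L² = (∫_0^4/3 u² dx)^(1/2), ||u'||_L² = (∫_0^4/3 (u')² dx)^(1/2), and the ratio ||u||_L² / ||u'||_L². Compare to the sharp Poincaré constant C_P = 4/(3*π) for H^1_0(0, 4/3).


||u||_L² / ||u'||_L² = 4/(3*π) = C_P.

u(x) = -7/3·sin(3*π/4·x), so u'(x) = -7*π*cos(3*π*x/4)/4.
Writing u(x) = A·sin(kπx/L) with A = -7/3 and k = 1, use ∫_0^L sin²(kπx/L) dx = L/2 and ∫_0^L cos²(kπx/L) dx = L/2.
u² = 49/9·sin²(3*π/4·x) and (u')² = 49*π^2/16·cos²(3*π/4·x), and each of sin², cos² integrates to L/2 = 2/3 over (0, 4/3).
∫_0^4/3 u² dx = 98/27, so ||u||_L² = 7*sqrt(6)/9.
∫_0^4/3 (u')² dx = 49*π^2/24, so ||u'||_L² = 7*sqrt(6)*π/12.
Ratio ||u||_L² / ||u'||_L² = 4/(3*π).
Sharp Poincaré constant on H^1_0(0, 4/3) is C_P = L/π = 4/(3*π), achieved by sin(3*π/4·x).
This is the k = 1 eigenfunction (up to amplitude), so the ratio equals the sharp Poincaré constant exactly.


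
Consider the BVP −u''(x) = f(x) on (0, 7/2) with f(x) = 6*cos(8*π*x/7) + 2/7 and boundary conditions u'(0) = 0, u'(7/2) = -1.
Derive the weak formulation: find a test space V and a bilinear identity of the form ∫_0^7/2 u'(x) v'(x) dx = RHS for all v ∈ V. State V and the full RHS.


V = H^1(0, 7/2) (v unrestricted at boundary; u is determined up to an additive constant); weak form: ∫_0^7/2 u'v' dx = ∫_0^7/2 (6*cos(8*π*x/7) + 2/7) v dx − v(7/2) for all v ∈ V.

Multiply both sides by a test function v and integrate from 0 to 7/2:
  ∫_0^7/2 −u''(x) v(x) dx = ∫_0^7/2 f(x) v(x) dx.
Integrate the LHS by parts once:
  ∫_0^7/2 −u'' v dx = −[u'(x) v(x)]_0^7/2 + ∫_0^7/2 u'(x) v'(x) dx.
Thus ∫_0^7/2 u'(x) v'(x) dx = ∫_0^7/2 f(x) v(x) dx + [u'(x) v(x)]_0^7/2.
Choose V so that boundary terms are either known or forced to vanish.
u has inhomogeneous Neumann u'(0) = 0, u'(7/2) = -1. [u' v]_0^7/2 = (-1)·v(7/2) − (0)·v(0) = − v(7/2). Take V = H^1(0, 7/2); boundary term becomes part of RHS.
Weak formulation: find u (satisfying any essential BC) such that ∫_0^7/2 u'(x) v'(x) dx = ∫_0^7/2 f v dx − v(7/2) for all v ∈ V (Neumann data are natural BCs: they enter the RHS as boundary terms).
Substituting f(x) = 6*cos(8*π*x/7) + 2/7, the right-hand side is ∫_0^7/2 (6*cos(8*π*x/7) + 2/7) v dx − v(7/2).
Compatibility check (pure Neumann): taking v ≡ 1 ∈ V gives 0 = ∫_0^7/2 f dx + (-1) − (0), i.e. ∫_0^7/2 f dx must equal u'(0) − u'(7/2) = 1. Indeed ∫_0^7/2 (6*cos(8*π*x/7) + 2/7) dx = 1, so the data are compatible. The solution is then unique only up to an additive constant (fix it e.g. by requiring ∫_0^7/2 u dx = 0).


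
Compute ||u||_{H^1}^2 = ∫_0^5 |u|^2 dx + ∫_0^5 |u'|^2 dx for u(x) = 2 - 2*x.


||u||_{H^1}^2 = 320/3

The H^1 norm (squared) on an interval (0, L) is
  ||u||_{H^1}^2 = ∫_0^L u(x)^2 dx + ∫_0^L u'(x)^2 dx.
Compute u'(x) = -2.
Then u(x)^2 = 4*x**2 - 8*x + 4 and u'(x)^2 = 4.
Integrate each monomial from 0 to 5 using ∫_0^5 c·x^n dx = c·5^(n+1)/(n+1):
  ∫_0^5 u(x)^2 dx = ∫_0^5 (4*x^2 - 8*x + 4) dx. Term by term:
    ∫_0^5 4*x^2 dx = 500/3;  ∫_0^5 -8*x dx = -100;  ∫_0^5 4 dx = 20.
  Sum: 500/3 − 100 + 20 = 260/3.
  ∫_0^5 u'(x)^2 dx = ∫_0^5 (4) dx. Term by term:
    ∫_0^5 4 dx = 20.
Adding: ||u||_{H^1}^2 = 260/3 + 20 = 320/3.


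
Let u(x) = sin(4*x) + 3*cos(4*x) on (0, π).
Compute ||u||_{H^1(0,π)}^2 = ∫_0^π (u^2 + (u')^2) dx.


||u||_{H^1(0,π)}^2 = 85*π

u'(x) = -12*sin(4*x) + 4*cos(4*x).
Expand u² and (u')² and integrate term by term on (0, π), using: for integers n ≥ 1, ∫_0^π sin²(nx) dx = ∫_0^π cos²(nx) dx = π/2; for n ≠ n', ∫_0^π sin(nx)sin(n'x) dx = ∫_0^π cos(nx)cos(n'x) dx = 0; and by product-to-sum, ∫_0^π sin(nx)cos(n'x) dx = ½∫_0^π [sin((n+n')x) + sin((n−n')x)] dx, which is 0 when n+n' is even and 2n/(n²−n'²) when n+n' is odd (it need not vanish on (0, π)).
  u² squared terms: (3)²·∫cos(4x)² dx = 9·π/2 = 9*π/2;  (1)²·∫sin(4x)² dx = 1·π/2 = π/2.
  u² cross terms: 2·(3)·(1)·∫cos(4x)·sin(4x) dx = 6·(0) = 0.
  So ∫_0^π u² dx = 9*π/2 + π/2 + 0 = 5*π.
  (u')² squared terms: (-12)²·∫sin(4x)² dx = 144·π/2 = 72*π;  (4)²·∫cos(4x)² dx = 16·π/2 = 8*π.
  (u')² cross terms: 2·(-12)·(4)·∫sin(4x)·cos(4x) dx = -96·(0) = 0.
  So ∫_0^π (u')² dx = 72*π + 8*π + 0 = 80*π.
||u||_{H^1}^2 = (5*π) + (80*π) = 85*π.


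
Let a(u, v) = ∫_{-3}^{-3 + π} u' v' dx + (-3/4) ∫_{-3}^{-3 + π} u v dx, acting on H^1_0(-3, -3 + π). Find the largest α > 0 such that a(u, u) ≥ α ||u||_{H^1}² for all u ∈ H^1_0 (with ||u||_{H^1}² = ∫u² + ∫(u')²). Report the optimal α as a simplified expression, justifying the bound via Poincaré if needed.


α = 1/8

Coercivity of a(·,·) on H^1_0(-3, -3 + π) means a(u, u) ≥ α ||u||_{H^1}² for every u ∈ H^1_0.
The interval has length L = π, and Poincaré/coercivity depend only on L. Here a(u, u) = ∫(u')² + (-3/4)·∫u².
Here c = -3/4 < 0 with |c| < (π/L)² = 1, so coercivity still holds. The condition a(u,u) ≥ α||u||_{H^1}² reads (1−α)∫(u')² ≥ (α−c)∫u². Any admissible α is ≤ 1 (rapidly oscillating u have ∫u²/∫(u')² → 0), and α = 1 would force 0 ≥ (1−c)∫u², impossible since c < 1; so 1−α > 0. By the sharp Poincaré inequality on H^1_0 of an interval of length L, ∫(u')² ≥ (π/L)²∫u² with equality for the first sine mode sin(π(x−x₀)/L) (x₀ the left endpoint), so the inequality holds for all u iff (1−α)(π/L)² ≥ α − c, i.e. α ≤ ((π/L)² + c)/((π/L)² + 1) = (1 + c(L/π)²)/(1 + (L/π)²). (Direct route, valid since c ≤ 0: Poincaré gives c∫u² ≥ c(L/π)²∫(u')², so a(u,u) ≥ (1 + c(L/π)²)∫(u')², while ||u||_{H^1}² ≤ (1 + (L/π)²)∫(u')²; dividing yields the same α.) With (π/L)² = 1 and c = -3/4, the largest admissible constant is α = ((π/L)² + c)/((π/L)² + 1).
Simplifying, α = 1/8.


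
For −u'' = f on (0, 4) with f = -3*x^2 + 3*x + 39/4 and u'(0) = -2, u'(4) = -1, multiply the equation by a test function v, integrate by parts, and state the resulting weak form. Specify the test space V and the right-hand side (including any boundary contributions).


V = H^1(0, 4) (v unrestricted at boundary; u is determined up to an additive constant); weak form: ∫_0^4 u'v' dx = ∫_0^4 (-3*x^2 + 3*x + 39/4) v dx − v(4) + 2·v(0) for all v ∈ V.

Multiply both sides by a test function v and integrate from 0 to 4:
  ∫_0^4 −u''(x) v(x) dx = ∫_0^4 f(x) v(x) dx.
Integrate the LHS by parts once:
  ∫_0^4 −u'' v dx = −[u'(x) v(x)]_0^4 + ∫_0^4 u'(x) v'(x) dx.
Thus ∫_0^4 u'(x) v'(x) dx = ∫_0^4 f(x) v(x) dx + [u'(x) v(x)]_0^4.
Choose V so that boundary terms are either known or forced to vanish.
u has inhomogeneous Neumann u'(0) = -2, u'(4) = -1. [u' v]_0^4 = (-1)·v(4) − (-2)·v(0) = − v(4) + 2·v(0). Take V = H^1(0, 4); boundary term becomes part of RHS.
Weak formulation: find u (satisfying any essential BC) such that ∫_0^4 u'(x) v'(x) dx = ∫_0^4 f v dx − v(4) + 2·v(0) for all v ∈ V (Neumann data are natural BCs: they enter the RHS as boundary terms).
Substituting f(x) = -3*x^2 + 3*x + 39/4, the right-hand side is ∫_0^4 (-3*x^2 + 3*x + 39/4) v dx − v(4) + 2·v(0).
Compatibility check (pure Neumann): taking v ≡ 1 ∈ V gives 0 = ∫_0^4 f dx + (-1) − (-2), i.e. ∫_0^4 f dx must equal u'(0) − u'(4) = -1. Indeed ∫_0^4 (-3*x^2 + 3*x + 39/4) dx = -1, so the data are compatible. The solution is then unique only up to an additive constant (fix it e.g. by requiring ∫_0^4 u dx = 0).


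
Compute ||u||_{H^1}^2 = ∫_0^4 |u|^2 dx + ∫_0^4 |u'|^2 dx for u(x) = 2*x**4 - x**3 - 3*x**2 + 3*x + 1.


||u||_{H^1}^2 = 11042056/63

The H^1 norm (squared) on an interval (0, L) is
  ||u||_{H^1}^2 = ∫_0^L u(x)^2 dx + ∫_0^L u'(x)^2 dx.
Compute u'(x) = 8*x**3 - 3*x**2 - 6*x + 3.
Then u(x)^2 = 4*x**8 - 4*x**7 - 11*x**6 + 18*x**5 + 7*x**4 - 20*x**3 + 3*x**2 + 6*x + 1 and u'(x)^2 = 64*x**6 - 48*x**5 - 87*x**4 + 84*x**3 + 18*x**2 - 36*x + 9.
Integrate each monomial from 0 to 4 using ∫_0^4 c·x^n dx = c·4^(n+1)/(n+1):
  ∫_0^4 u(x)^2 dx = ∫_0^4 (4*x^8 - 4*x^7 - 11*x^6 + 18*x^5 + 7*x^4 - 20*x^3 + 3*x^2 + 6*x + 1) dx. Term by term:
    ∫_0^4 4*x^8 dx = 1048576/9;  ∫_0^4 -4*x^7 dx = -32768;  ∫_0^4 -11*x^6 dx = -180224/7;
    ∫_0^4 18*x^5 dx = 12288;  ∫_0^4 7*x^4 dx = 7168/5;  ∫_0^4 -20*x^3 dx = -1280;
    ∫_0^4 3*x^2 dx = 64;  ∫_0^4 6*x dx = 48;  ∫_0^4 1 dx = 4.
  Sum: 1048576/9 − 32768 − 180224/7 + 12288 + 7168/5 − 1280 + 64 + 48 + 4 = 22223804/315.
  ∫_0^4 u'(x)^2 dx = ∫_0^4 (64*x^6 - 48*x^5 - 87*x^4 + 84*x^3 + 18*x^2 - 36*x + 9) dx. Term by term:
    ∫_0^4 64*x^6 dx = 1048576/7;  ∫_0^4 -48*x^5 dx = -32768;  ∫_0^4 -87*x^4 dx = -89088/5;
    ∫_0^4 84*x^3 dx = 5376;  ∫_0^4 18*x^2 dx = 384;  ∫_0^4 -36*x dx = -288;
    ∫_0^4 9 dx = 36.
  Sum: 1048576/7 − 32768 − 89088/5 + 5376 + 384 − 288 + 36 = 3665164/35.
Adding: ||u||_{H^1}^2 = 22223804/315 + 3665164/35 = 11042056/63.
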